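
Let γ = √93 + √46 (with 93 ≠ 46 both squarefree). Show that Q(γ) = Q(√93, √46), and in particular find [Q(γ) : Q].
[Q(γ) : Q] = 4 (equivalently, Q(γ) = Q(√93, √46))

Obviously Q(γ) ⊆ Q(√93, √46), and [Q(√93, √46):Q] = 4 (since 93, 46 are distinct squarefree integers > 1 with 4278 not a perfect square). To show equality we compute the minimal polynomial of γ. From γ = √93 + √46: γ^2 = 93 + 2√(4278) + 46 = 139 + 2√(4278), so γ^2 - 139 = 2√(4278); squaring, (γ^2 - 139)^2 = 4·4278, i.e. γ^4 - 278γ^2 + 19321 - 17112 = 0, i.e. γ^4 - 278γ^2 + 2209 = 0. So γ is a root of x^4 - 278x^2 + 2209. This polynomial is irreducible over Q: it has no rational root (each ±√93 ± √46 is irrational), and any factorization into two quadratics over Q would force √(4278) ∈ Q (pairing opposite roots) or √93, √46 ∈ Q (other pairings), all impossible. Hence [Q(γ):Q] = 4 = [Q(√93, √46):Q], so Q(γ) = Q(√93, √46).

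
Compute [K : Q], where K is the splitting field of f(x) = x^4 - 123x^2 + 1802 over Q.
[K : Q] = 4

Solving the quadratic in x^2: x^2 = (123 ± √(123^2 - 4·1802))/2 = (123 ± √7921)/2 = (123 ± 89)/2, giving x^2 = 106 or x^2 = 17. So f(x) = (x^2 - 106)(x^2 - 17) and the roots of f are ±√106, ±√17. Hence the splitting field is K = Q(√106, √17). Since 106 and 17 are distinct squarefree integers > 1, their product 1802 is not a perfect square, so √17 ∉ Q(√106). By the tower law [K:Q] = [Q(√106,√17):Q(√106)] · [Q(√106):Q] = 2 · 2 = 4.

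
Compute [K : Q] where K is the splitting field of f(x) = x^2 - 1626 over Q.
[K : Q] = 2

f(x) = x^2 - 1626 factors as (x - √1626)(x + √1626). The splitting field is K = Q(√1626). Since 1626 is squarefree and > 1, it is not a perfect square, so x^2 - 1626 is irreducible over Q and [Q(√1626) : Q] = 2. Hence [K : Q] = 2.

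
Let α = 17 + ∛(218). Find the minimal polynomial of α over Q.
m_α(x) = x^3 - 51x^2 + 867x - 5131

Set β = α - 17 = ∛(218), so β^3 = 218. Then (α - 17)^3 - 218 = 0, i.e. α is a root of g(x) = (x - 17)^3 - 218 = x^3 - 51x^2 + 867x - 5131. Since g(x) = h(x - 17) where h(x) = x^3 - 218, and h is irreducible over Q (because 218 is not a perfect cube, so h has no rational root, and a monic cubic with no rational root is irreducible), g is also irreducible (irreducibility is preserved under the substitution x → x - 17). Hence m_α(x) = x^3 - 51x^2 + 867x - 5131.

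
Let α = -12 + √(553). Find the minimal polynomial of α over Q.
m_α(x) = x^2 + 24x - 409

From α + 12 = √(553), squaring gives (α + 12)^2 = 553, i.e. α^2 + 24α + 144 = 553, so α^2 + 24α - 409 = 0. The discriminant of x^2 + 24x - 409 is (24)^2 - 4·(-409) = 576 + 1636 = 2212, and 4·(553) is not a perfect square in Q since 553 is squarefree and ≠ 1. Hence x^2 + 24x - 409 is irreducible over Q and is the minimal polynomial of α.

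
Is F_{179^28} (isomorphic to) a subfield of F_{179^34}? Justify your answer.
No: F_{179^28} is not a subfield of F_{179^34}

F_{p^m} embeds in F_{p^n} iff m | n. Here 28 ∤ 34 (since 34 = 1·28 + 6 with remainder 6 ≠ 0), so F_{179^28} is not a subfield of F_{179^34}. Equivalently: if it were, the tower law would give 28 = [F_{179^28}:F_179] dividing [F_{179^34}:F_179] = 34, contradiction.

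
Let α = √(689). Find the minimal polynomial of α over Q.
m_α(x) = x^2 - 689

α satisfies α^2 - 689 = 0, so x^2 - 689 annihilates α. Since d = 689 is squarefree and ≠ 1, it is not a perfect square in Q, so x^2 - 689 has no rational root and is therefore irreducible over Q (a degree-2 polynomial over a field is irreducible iff it has no root). Hence m_α(x) = x^2 - 689.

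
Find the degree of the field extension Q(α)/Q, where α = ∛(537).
[Q(α):Q] = 3

The minimal polynomial of α is x^3 - 537, irreducible over Q since 537 is not a perfect cube (so x^3 - 537 has no rational root). Hence [Q(α):Q] = deg(m_α) = 3.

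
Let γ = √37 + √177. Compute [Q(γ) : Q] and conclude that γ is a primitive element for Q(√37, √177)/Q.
[Q(γ) : Q] = 4 (equivalently, Q(γ) = Q(√37, √177))

Obviously Q(γ) ⊆ Q(√37, √177), and [Q(√37, √177):Q] = 4 (since 37, 177 are distinct squarefree integers > 1 with 6549 not a perfect square). To show equality we compute the minimal polynomial of γ. From γ = √37 + √177: γ^2 = 37 + 2√(6549) + 177 = 214 + 2√(6549), so γ^2 - 214 = 2√(6549); squaring, (γ^2 - 214)^2 = 4·6549, i.e. γ^4 - 428γ^2 + 45796 - 26196 = 0, i.e. γ^4 - 428γ^2 + 19600 = 0. So γ is a root of x^4 - 428x^2 + 19600. This polynomial is irreducible over Q: it has no rational root (each ±√37 ± √177 is irrational), and any factorization into two quadratics over Q would force √(6549) ∈ Q (pairing opposite roots) or √37, √177 ∈ Q (other pairings), all impossible. Hence [Q(γ):Q] = 4 = [Q(√37, √177):Q], so Q(γ) = Q(√37, √177).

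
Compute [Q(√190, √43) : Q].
[Q(√190, √43) : Q] = 4

[Q(√190):Q] = 2 (min poly x^2 - 190, irreducible since 190 is squarefree > 1). For the top step, suppose √43 ∈ Q(√190), say √43 = c + d√190 with c, d ∈ Q. Squaring: 43 = c^2 + 190d^2 + 2cd√190. Since √190 ∉ Q this forces 2cd = 0. If d = 0 then √43 = c ∈ Q, contradicting 43 squarefree > 1. If c = 0 then 43 = 190d^2, so 190·43 = (190d)^2 is a perfect square in Q — but 190·43 = 8170 is not a perfect square (since 190 and 43 are distinct squarefree integers). Contradiction. Hence √43 ∉ Q(√190), so x^2 - 43 stays irreducible over Q(√190) and [Q(√190, √43) : Q(√190)] = 2. By the tower law, [Q(√190, √43) : Q] = 2 · 2 = 4.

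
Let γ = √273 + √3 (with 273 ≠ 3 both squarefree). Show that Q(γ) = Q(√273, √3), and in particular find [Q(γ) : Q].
[Q(γ) : Q] = 4 (equivalently, Q(γ) = Q(√273, √3))

Obviously Q(γ) ⊆ Q(√273, √3), and [Q(√273, √3):Q] = 4 (since 273, 3 are distinct squarefree integers > 1 with 819 not a perfect square). To show equality we compute the minimal polynomial of γ. From γ = √273 + √3: γ^2 = 273 + 2√(819) + 3 = 276 + 2√(819), so γ^2 - 276 = 2√(819); squaring, (γ^2 - 276)^2 = 4·819, i.e. γ^4 - 552γ^2 + 76176 - 3276 = 0, i.e. γ^4 - 552γ^2 + 72900 = 0. So γ is a root of x^4 - 552x^2 + 72900. This polynomial is irreducible over Q: it has no rational root (each ±√273 ± √3 is irrational), and any factorization into two quadratics over Q would force √(819) ∈ Q (pairing opposite roots) or √273, √3 ∈ Q (other pairings), all impossible. Hence [Q(γ):Q] = 4 = [Q(√273, √3):Q], so Q(γ) = Q(√273, √3).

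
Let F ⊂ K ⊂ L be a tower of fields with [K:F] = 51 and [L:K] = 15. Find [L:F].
[L:F] = 765

The tower law says that for any tower of field extensions F ⊂ K ⊂ L with finite degrees, [L:F] = [L:K] · [K:F]. Here this gives [L:F] = 15 · 51 = 765.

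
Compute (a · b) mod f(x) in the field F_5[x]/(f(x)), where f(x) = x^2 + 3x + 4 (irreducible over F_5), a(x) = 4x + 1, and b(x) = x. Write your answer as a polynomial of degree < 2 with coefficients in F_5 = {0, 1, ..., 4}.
a · b ≡ 4x + 4 (mod f(x))

Multiply in F_5[x]: a(x)·b(x) = (4x + 1)·(x) = 4x^2 + x. This has degree ≥ 2, so divide by f(x) over F_5: 4x^2 + x = (4)·(x^2 + 3x + 4) + (4x + 4). Hence a·b ≡ 4x + 4 (mod f). (F_5[x]/(f) is a field with 5^2 = 25 elements since f is irreducible of degree 2.)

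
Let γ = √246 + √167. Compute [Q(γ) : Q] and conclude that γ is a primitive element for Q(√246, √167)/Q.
[Q(γ) : Q] = 4 (equivalently, Q(γ) = Q(√246, √167))

Obviously Q(γ) ⊆ Q(√246, √167), and [Q(√246, √167):Q] = 4 (since 246, 167 are distinct squarefree integers > 1 with 41082 not a perfect square). To show equality we compute the minimal polynomial of γ. From γ = √246 + √167: γ^2 = 246 + 2√(41082) + 167 = 413 + 2√(41082), so γ^2 - 413 = 2√(41082); squaring, (γ^2 - 413)^2 = 4·41082, i.e. γ^4 - 826γ^2 + 170569 - 164328 = 0, i.e. γ^4 - 826γ^2 + 6241 = 0. So γ is a root of x^4 - 826x^2 + 6241. This polynomial is irreducible over Q: it has no rational root (each ±√246 ± √167 is irrational), and any factorization into two quadratics over Q would force √(41082) ∈ Q (pairing opposite roots) or √246, √167 ∈ Q (other pairings), all impossible. Hence [Q(γ):Q] = 4 = [Q(√246, √167):Q], so Q(γ) = Q(√246, √167).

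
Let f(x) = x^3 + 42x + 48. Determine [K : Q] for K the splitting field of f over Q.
[K : Q] = 6

By the rational root test, any rational root of the monic integer polynomial f(x) = x^3 + 42x + 48 must be an integer dividing the constant term 48, i.e. one of ±{1, 2, 3, 4, 6, 8, 12, 16, 24, 48}. Evaluating: f(1) = 91, f(-1) = 5, f(2) = 140, f(-2) = -44, f(3) = 201, f(-3) = -105, f(4) = 280, f(-4) = -184, f(6) = 516, f(-6) = -420, f(8) = 896, f(-8) = -800, f(12) = 2280, f(-12) = -2184, f(16) = 4816, f(-16) = -4720, f(24) = 14880, f(-24) = -14784, f(48) = 112656, f(-48) = -112560; none is 0, so f has no rational root and is therefore irreducible over Q (a cubic with no linear factor over a field is irreducible). For an irreducible cubic, the Galois group is A_3 or S_3 according as the discriminant disc(f) = -4a^3 - 27b^2 = -4·(42)^3 - 27·(48)^2 = -358560 is or is not a square in Q. Here disc(f) = -358560 is not a perfect square in Q, so the Galois group of f over Q is not contained in A_3 and must be all of S_3. The splitting field has degree |S_3| = 6 over Q, so [K : Q] = 6.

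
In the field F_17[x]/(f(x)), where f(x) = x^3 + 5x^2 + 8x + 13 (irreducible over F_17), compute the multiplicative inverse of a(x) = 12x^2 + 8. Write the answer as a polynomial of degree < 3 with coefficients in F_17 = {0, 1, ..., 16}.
a(x)^(-1) ≡ 7x^2 + 8x + 7 (mod f(x))

Since f is irreducible over F_17, F_17[x]/(f) is a field and a(x) ≠ 0 has an inverse. Apply the extended Euclidean algorithm to f(x) and a(x) in F_17[x]: f(x) = (10x + 16)·a(x) + (13x + 4);  a(x) = (14x + 14)·(13x + 4) + (3). The last nonzero remainder is the constant 3 = gcd(f, a) in F_17. Back-substituting through the division chain expresses 3 = s(x)·a(x) + t(x)·f(x) with s(x) ≡ 4x^2 + 7x + 4 (mod f), so (4x^2 + 7x + 4)·a(x) ≡ 3 (mod f). Multiplying by 3^(-1) ≡ 6 in F_17 gives a(x)^(-1) ≡ 6·(4x^2 + 7x + 4) ≡ 7x^2 + 8x + 7 (mod f). Check: (12x^2 + 8)·(7x^2 + 8x + 7) = 16x^4 + 11x^3 + 4x^2 + 13x + 5 ≡ 1 (mod x^3 + 5x^2 + 8x + 13).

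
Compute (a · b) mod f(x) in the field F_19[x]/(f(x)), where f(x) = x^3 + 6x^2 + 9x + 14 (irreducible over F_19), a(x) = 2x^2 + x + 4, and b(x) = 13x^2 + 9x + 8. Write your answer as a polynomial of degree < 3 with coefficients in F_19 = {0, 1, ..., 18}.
a · b ≡ 4x^2 + 7x + 15 (mod f(x))

Multiply in F_19[x]: a(x)·b(x) = (2x^2 + x + 4)·(13x^2 + 9x + 8) = 7x^4 + 12x^3 + x^2 + 6x + 13. This has degree ≥ 3, so divide by f(x) over F_19: 7x^4 + 12x^3 + x^2 + 6x + 13 = (7x + 8)·(x^3 + 6x^2 + 9x + 14) + (4x^2 + 7x + 15). Hence a·b ≡ 4x^2 + 7x + 15 (mod f). (F_19[x]/(f) is a field with 19^3 = 6859 elements since f is irreducible of degree 3.)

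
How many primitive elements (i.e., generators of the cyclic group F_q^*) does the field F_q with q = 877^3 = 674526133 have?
There are φ(674526132) = 184757760 primitive elements

F_q^* is cyclic of order q - 1 = 674526132. A cyclic group of order m has exactly φ(m) generators. Here m = 674526132 = 2^2 · 3^2 · 7 · 37 · 73 · 991, so the number of primitive elements is φ(674526132) = 184757760.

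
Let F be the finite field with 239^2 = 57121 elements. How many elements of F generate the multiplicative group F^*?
There are φ(57120) = 12288 primitive elements

F_q^* is cyclic of order q - 1 = 57120. A cyclic group of order m has exactly φ(m) generators. Here m = 57120 = 2^5 · 3 · 5 · 7 · 17, so the number of primitive elements is φ(57120) = 12288.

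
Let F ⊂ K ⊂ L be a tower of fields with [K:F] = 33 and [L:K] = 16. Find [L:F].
[L:F] = 528

The tower law says that for any tower of field extensions F ⊂ K ⊂ L with finite degrees, [L:F] = [L:K] · [K:F]. Here this gives [L:F] = 16 · 33 = 528.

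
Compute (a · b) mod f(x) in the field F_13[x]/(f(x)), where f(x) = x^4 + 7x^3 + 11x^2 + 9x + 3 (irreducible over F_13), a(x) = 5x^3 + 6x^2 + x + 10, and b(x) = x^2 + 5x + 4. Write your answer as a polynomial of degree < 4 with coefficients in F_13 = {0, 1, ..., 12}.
a · b ≡ 11x^3 + 12x^2 + 10x (mod f(x))

Multiply in F_13[x]: a(x)·b(x) = (5x^3 + 6x^2 + x + 10)·(x^2 + 5x + 4) = 5x^5 + 5x^4 + 12x^3 + 2x + 1. This has degree ≥ 4, so divide by f(x) over F_13: 5x^5 + 5x^4 + 12x^3 + 2x + 1 = (5x + 9)·(x^4 + 7x^3 + 11x^2 + 9x + 3) + (11x^3 + 12x^2 + 10x). Hence a·b ≡ 11x^3 + 12x^2 + 10x (mod f). (F_13[x]/(f) is a field with 13^4 = 28561 elements since f is irreducible of degree 4.)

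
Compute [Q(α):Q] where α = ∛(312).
[Q(α):Q] = 3

The minimal polynomial of α is x^3 - 312, irreducible over Q since 312 is not a perfect cube (so x^3 - 312 has no rational root). Hence [Q(α):Q] = deg(m_α) = 3.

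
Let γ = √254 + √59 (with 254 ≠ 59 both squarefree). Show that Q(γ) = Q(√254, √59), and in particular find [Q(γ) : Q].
[Q(γ) : Q] = 4 (equivalently, Q(γ) = Q(√254, √59))

Obviously Q(γ) ⊆ Q(√254, √59), and [Q(√254, √59):Q] = 4 (since 254, 59 are distinct squarefree integers > 1 with 14986 not a perfect square). To show equality we compute the minimal polynomial of γ. From γ = √254 + √59: γ^2 = 254 + 2√(14986) + 59 = 313 + 2√(14986), so γ^2 - 313 = 2√(14986); squaring, (γ^2 - 313)^2 = 4·14986, i.e. γ^4 - 626γ^2 + 97969 - 59944 = 0, i.e. γ^4 - 626γ^2 + 38025 = 0. So γ is a root of x^4 - 626x^2 + 38025. This polynomial is irreducible over Q: it has no rational root (each ±√254 ± √59 is irrational), and any factorization into two quadratics over Q would force √(14986) ∈ Q (pairing opposite roots) or √254, √59 ∈ Q (other pairings), all impossible. Hence [Q(γ):Q] = 4 = [Q(√254, √59):Q], so Q(γ) = Q(√254, √59).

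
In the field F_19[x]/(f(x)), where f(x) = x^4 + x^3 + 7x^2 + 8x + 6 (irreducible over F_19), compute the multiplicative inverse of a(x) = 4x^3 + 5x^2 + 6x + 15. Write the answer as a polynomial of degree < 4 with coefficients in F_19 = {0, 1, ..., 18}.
a(x)^(-1) ≡ 12x^3 + 3x^2 + 9x + 18 (mod f(x))

Since f is irreducible over F_19, F_19[x]/(f) is a field and a(x) ≠ 0 has an inverse. Apply the extended Euclidean algorithm to f(x) and a(x) in F_19[x]: f(x) = (5x + 13)·a(x) + (7x^2 + 7x + 1);  a(x) = (6x + 11)·(7x^2 + 7x + 1) + (18x + 4);  (7x^2 + 7x + 1) = (12x + 3)·(18x + 4) + (8). The last nonzero remainder is the constant 8 = gcd(f, a) in F_19. Back-substituting through the division chain expresses 8 = s(x)·a(x) + t(x)·f(x) with s(x) ≡ x^3 + 5x^2 + 15x + 11 (mod f), so (x^3 + 5x^2 + 15x + 11)·a(x) ≡ 8 (mod f). Multiplying by 8^(-1) ≡ 12 in F_19 gives a(x)^(-1) ≡ 12·(x^3 + 5x^2 + 15x + 11) ≡ 12x^3 + 3x^2 + 9x + 18 (mod f). Check: (4x^3 + 5x^2 + 6x + 15)·(12x^3 + 3x^2 + 9x + 18) = 10x^6 + 15x^5 + 9x^4 + 11x^3 + 18x^2 + 15x + 4 ≡ 1 (mod x^4 + x^3 + 7x^2 + 8x + 6).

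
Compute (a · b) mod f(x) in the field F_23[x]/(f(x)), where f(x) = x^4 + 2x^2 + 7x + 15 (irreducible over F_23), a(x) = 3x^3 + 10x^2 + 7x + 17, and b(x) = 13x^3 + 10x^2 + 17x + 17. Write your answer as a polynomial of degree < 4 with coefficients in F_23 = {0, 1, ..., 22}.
a · b ≡ 11x^3 + 13x^2 + 11x + 14 (mod f(x))

Multiply in F_23[x]: a(x)·b(x) = (3x^3 + 10x^2 + 7x + 17)·(13x^3 + 10x^2 + 17x + 17) = 16x^6 + 22x^5 + 12x^4 + 6x^3 + 22x^2 + 17x + 13. This has degree ≥ 4, so divide by f(x) over F_23: 16x^6 + 22x^5 + 12x^4 + 6x^3 + 22x^2 + 17x + 13 = (16x^2 + 22x + 3)·(x^4 + 2x^2 + 7x + 15) + (11x^3 + 13x^2 + 11x + 14). Hence a·b ≡ 11x^3 + 13x^2 + 11x + 14 (mod f). (F_23[x]/(f) is a field with 23^4 = 279841 elements since f is irreducible of degree 4.)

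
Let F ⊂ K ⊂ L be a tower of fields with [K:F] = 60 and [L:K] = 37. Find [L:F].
[L:F] = 2220

The tower law says that for any tower of field extensions F ⊂ K ⊂ L with finite degrees, [L:F] = [L:K] · [K:F]. Here this gives [L:F] = 37 · 60 = 2220.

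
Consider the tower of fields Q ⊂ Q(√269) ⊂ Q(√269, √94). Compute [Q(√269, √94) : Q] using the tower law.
[Q(√269, √94) : Q] = 4

[Q(√269):Q] = 2 (min poly x^2 - 269, irreducible since 269 is squarefree > 1). For the top step, suppose √94 ∈ Q(√269), say √94 = c + d√269 with c, d ∈ Q. Squaring: 94 = c^2 + 269d^2 + 2cd√269. Since √269 ∉ Q this forces 2cd = 0. If d = 0 then √94 = c ∈ Q, contradicting 94 squarefree > 1. If c = 0 then 94 = 269d^2, so 269·94 = (269d)^2 is a perfect square in Q — but 269·94 = 25286 is not a perfect square (since 269 and 94 are distinct squarefree integers). Contradiction. Hence √94 ∉ Q(√269), so x^2 - 94 stays irreducible over Q(√269) and [Q(√269, √94) : Q(√269)] = 2. By the tower law, [Q(√269, √94) : Q] = 2 · 2 = 4.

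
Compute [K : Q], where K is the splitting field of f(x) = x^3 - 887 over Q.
[K : Q] = 6

The roots of x^3 - 887 are ∛887, ω∛887, ω^2∛887 where ω = e^(2πi/3) is a primitive cube root of unity, so K = Q(∛887, ω). Now [Q(∛887):Q] = 3 (since 887 is not a perfect cube, x^3 - 887 is irreducible) and [Q(ω):Q] = 2. Both 2 and 3 divide [K:Q], and [K:Q] ≤ 3·2 = 6, so [K:Q] = 6. (Equivalently: Q(∛887) ⊂ R but ω ∉ R, so [K : Q(∛887)] = 2.)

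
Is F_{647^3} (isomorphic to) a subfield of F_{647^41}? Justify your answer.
No: F_{647^3} is not a subfield of F_{647^41}

F_{p^m} embeds in F_{p^n} iff m | n. Here 3 ∤ 41 (since 41 = 13·3 + 2 with remainder 2 ≠ 0), so F_{647^3} is not a subfield of F_{647^41}. Equivalently: if it were, the tower law would give 3 = [F_{647^3}:F_647] dividing [F_{647^41}:F_647] = 41, contradiction.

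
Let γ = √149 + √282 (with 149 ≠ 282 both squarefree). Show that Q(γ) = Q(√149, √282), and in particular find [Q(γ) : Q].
[Q(γ) : Q] = 4 (equivalently, Q(γ) = Q(√149, √282))

Obviously Q(γ) ⊆ Q(√149, √282), and [Q(√149, √282):Q] = 4 (since 149, 282 are distinct squarefree integers > 1 with 42018 not a perfect square). To show equality we compute the minimal polynomial of γ. From γ = √149 + √282: γ^2 = 149 + 2√(42018) + 282 = 431 + 2√(42018), so γ^2 - 431 = 2√(42018); squaring, (γ^2 - 431)^2 = 4·42018, i.e. γ^4 - 862γ^2 + 185761 - 168072 = 0, i.e. γ^4 - 862γ^2 + 17689 = 0. So γ is a root of x^4 - 862x^2 + 17689. This polynomial is irreducible over Q: it has no rational root (each ±√149 ± √282 is irrational), and any factorization into two quadratics over Q would force √(42018) ∈ Q (pairing opposite roots) or √149, √282 ∈ Q (other pairings), all impossible. Hence [Q(γ):Q] = 4 = [Q(√149, √282):Q], so Q(γ) = Q(√149, √282).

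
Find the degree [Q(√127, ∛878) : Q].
[Q(√127, ∛878) : Q] = 6

Let L = Q(√127, ∛878). Since Q(√127) ⊂ L and [Q(√127):Q] = 2, the tower law gives 2 | [L:Q]. Likewise Q(∛878) ⊂ L with [Q(∛878):Q] = 3 (because 878 is not a perfect cube), so 3 | [L:Q]. As gcd(2,3) = 1, [L:Q] is divisible by 6. Conversely L is generated over Q by √127 and ∛878, so [L:Q] ≤ 2·3 = 6. Therefore [Q(√127, ∛878) : Q] = 6.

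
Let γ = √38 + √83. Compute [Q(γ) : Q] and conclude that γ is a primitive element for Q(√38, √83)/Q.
[Q(γ) : Q] = 4 (equivalently, Q(γ) = Q(√38, √83))

Obviously Q(γ) ⊆ Q(√38, √83), and [Q(√38, √83):Q] = 4 (since 38, 83 are distinct squarefree integers > 1 with 3154 not a perfect square). To show equality we compute the minimal polynomial of γ. From γ = √38 + √83: γ^2 = 38 + 2√(3154) + 83 = 121 + 2√(3154), so γ^2 - 121 = 2√(3154); squaring, (γ^2 - 121)^2 = 4·3154, i.e. γ^4 - 242γ^2 + 14641 - 12616 = 0, i.e. γ^4 - 242γ^2 + 2025 = 0. So γ is a root of x^4 - 242x^2 + 2025. This polynomial is irreducible over Q: it has no rational root (each ±√38 ± √83 is irrational), and any factorization into two quadratics over Q would force √(3154) ∈ Q (pairing opposite roots) or √38, √83 ∈ Q (other pairings), all impossible. Hence [Q(γ):Q] = 4 = [Q(√38, √83):Q], so Q(γ) = Q(√38, √83).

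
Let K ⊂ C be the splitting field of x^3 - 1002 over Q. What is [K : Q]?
[K : Q] = 6

The roots of x^3 - 1002 are ∛1002, ω∛1002, ω^2∛1002 where ω = e^(2πi/3) is a primitive cube root of unity, so K = Q(∛1002, ω). Now [Q(∛1002):Q] = 3 (since 1002 is not a perfect cube, x^3 - 1002 is irreducible) and [Q(ω):Q] = 2. Both 2 and 3 divide [K:Q], and [K:Q] ≤ 3·2 = 6, so [K:Q] = 6. (Equivalently: Q(∛1002) ⊂ R but ω ∉ R, so [K : Q(∛1002)] = 2.)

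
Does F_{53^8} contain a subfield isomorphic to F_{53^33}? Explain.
No: F_{53^33} is not a subfield of F_{53^8}

F_{p^m} embeds in F_{p^n} iff m | n. Here 33 ∤ 8 (since 8 = 0·33 + 8 with remainder 8 ≠ 0), so F_{53^33} is not a subfield of F_{53^8}. Equivalently: if it were, the tower law would give 33 = [F_{53^33}:F_53] dividing [F_{53^8}:F_53] = 8, contradiction.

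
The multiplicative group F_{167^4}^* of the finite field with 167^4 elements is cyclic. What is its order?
|F_{167^4}^*| = 777796320

F_{167^4} has 167^4 = 777796321 elements; its multiplicative group consists of all nonzero elements, so |F_{167^4}^*| = 777796321 - 1 = 777796320. (It is cyclic since any finite subgroup of the multiplicative group of a field is cyclic.)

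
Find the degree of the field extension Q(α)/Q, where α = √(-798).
[Q(α):Q] = 2

[Q(α):Q] equals the degree of the minimal polynomial of α. Here α^2 = -798 and x^2 + 798 is irreducible (d = -798 is squarefree, ≠ 1, hence not a square), so deg(m_α) = 2. Thus [Q(α):Q] = 2.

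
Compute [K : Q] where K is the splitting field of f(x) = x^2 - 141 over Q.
[K : Q] = 2

f(x) = x^2 - 141 factors as (x - √141)(x + √141). The splitting field is K = Q(√141). Since 141 is squarefree and > 1, it is not a perfect square, so x^2 - 141 is irreducible over Q and [Q(√141) : Q] = 2. Hence [K : Q] = 2.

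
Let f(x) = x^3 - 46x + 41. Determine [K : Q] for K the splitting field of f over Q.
[K : Q] = 6

By the rational root test, any rational root of the monic integer polynomial f(x) = x^3 - 46x + 41 must be an integer dividing the constant term 41, i.e. one of ±{1, 41}. Evaluating: f(1) = -4, f(-1) = 86, f(41) = 67076, f(-41) = -66994; none is 0, so f has no rational root and is therefore irreducible over Q (a cubic with no linear factor over a field is irreducible). For an irreducible cubic, the Galois group is A_3 or S_3 according as the discriminant disc(f) = -4a^3 - 27b^2 = -4·(-46)^3 - 27·(41)^2 = 343957 is or is not a square in Q. Here disc(f) = 343957 is not a perfect square in Q, so the Galois group of f over Q is not contained in A_3 and must be all of S_3. The splitting field has degree |S_3| = 6 over Q, so [K : Q] = 6.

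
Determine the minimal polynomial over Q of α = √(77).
m_α(x) = x^2 - 77

α satisfies α^2 - 77 = 0, so x^2 - 77 annihilates α. Since d = 77 is squarefree and ≠ 1, it is not a perfect square in Q, so x^2 - 77 has no rational root and is therefore irreducible over Q (a degree-2 polynomial over a field is irreducible iff it has no root). Hence m_α(x) = x^2 - 77.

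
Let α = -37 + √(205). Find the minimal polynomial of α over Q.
m_α(x) = x^2 + 74x + 1164

From α + 37 = √(205), squaring gives (α + 37)^2 = 205, i.e. α^2 + 74α + 1369 = 205, so α^2 + 74α + 1164 = 0. The discriminant of x^2 + 74x + 1164 is (74)^2 - 4·(1164) = 5476 - 4656 = 820, and 4·(205) is not a perfect square in Q since 205 is squarefree and ≠ 1. Hence x^2 + 74x + 1164 is irreducible over Q and is the minimal polynomial of α.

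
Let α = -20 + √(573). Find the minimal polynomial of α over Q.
m_α(x) = x^2 + 40x - 173

From α + 20 = √(573), squaring gives (α + 20)^2 = 573, i.e. α^2 + 40α + 400 = 573, so α^2 + 40α - 173 = 0. The discriminant of x^2 + 40x - 173 is (40)^2 - 4·(-173) = 1600 + 692 = 2292, and 4·(573) is not a perfect square in Q since 573 is squarefree and ≠ 1. Hence x^2 + 40x - 173 is irreducible over Q and is the minimal polynomial of α.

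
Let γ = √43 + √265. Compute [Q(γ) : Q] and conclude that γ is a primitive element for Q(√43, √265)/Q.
[Q(γ) : Q] = 4 (equivalently, Q(γ) = Q(√43, √265))

Obviously Q(γ) ⊆ Q(√43, √265), and [Q(√43, √265):Q] = 4 (since 43, 265 are distinct squarefree integers > 1 with 11395 not a perfect square). To show equality we compute the minimal polynomial of γ. From γ = √43 + √265: γ^2 = 43 + 2√(11395) + 265 = 308 + 2√(11395), so γ^2 - 308 = 2√(11395); squaring, (γ^2 - 308)^2 = 4·11395, i.e. γ^4 - 616γ^2 + 94864 - 45580 = 0, i.e. γ^4 - 616γ^2 + 49284 = 0. So γ is a root of x^4 - 616x^2 + 49284. This polynomial is irreducible over Q: it has no rational root (each ±√43 ± √265 is irrational), and any factorization into two quadratics over Q would force √(11395) ∈ Q (pairing opposite roots) or √43, √265 ∈ Q (other pairings), all impossible. Hence [Q(γ):Q] = 4 = [Q(√43, √265):Q], so Q(γ) = Q(√43, √265).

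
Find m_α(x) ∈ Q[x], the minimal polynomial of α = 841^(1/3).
m_α(x) = x^3 - 841

α satisfies α^3 = 841, so x^3 - 841 annihilates α. By the rational root test, a rational root p/q (in lowest terms) of x^3 - 841 would satisfy p^3 = 841 q^3, forcing q = 1 and p^3 = 841; but 841 is not a perfect cube, contradiction. A monic cubic over Q with no rational root is irreducible (any nontrivial factorization would include a linear factor). Hence x^3 - 841 is the minimal polynomial of α, and in particular [Q(α):Q] = 3.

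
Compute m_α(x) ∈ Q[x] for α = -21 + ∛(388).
m_α(x) = x^3 + 63x^2 + 1323x + 8873

Set β = α + 21 = ∛(388), so β^3 = 388. Then (α + 21)^3 - 388 = 0, i.e. α is a root of g(x) = (x + 21)^3 - 388 = x^3 + 63x^2 + 1323x + 8873. Since g(x) = h(x + 21) where h(x) = x^3 - 388, and h is irreducible over Q (because 388 is not a perfect cube, so h has no rational root, and a monic cubic with no rational root is irreducible), g is also irreducible (irreducibility is preserved under the substitution x → x + 21). Hence m_α(x) = x^3 + 63x^2 + 1323x + 8873.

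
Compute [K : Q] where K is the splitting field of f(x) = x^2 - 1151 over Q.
[K : Q] = 2

f(x) = x^2 - 1151 factors as (x - √1151)(x + √1151). The splitting field is K = Q(√1151). Since 1151 is squarefree and > 1, it is not a perfect square, so x^2 - 1151 is irreducible over Q and [Q(√1151) : Q] = 2. Hence [K : Q] = 2.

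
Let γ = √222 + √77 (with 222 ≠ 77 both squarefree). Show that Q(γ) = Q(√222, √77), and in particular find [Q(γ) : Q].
[Q(γ) : Q] = 4 (equivalently, Q(γ) = Q(√222, √77))

Obviously Q(γ) ⊆ Q(√222, √77), and [Q(√222, √77):Q] = 4 (since 222, 77 are distinct squarefree integers > 1 with 17094 not a perfect square). To show equality we compute the minimal polynomial of γ. From γ = √222 + √77: γ^2 = 222 + 2√(17094) + 77 = 299 + 2√(17094), so γ^2 - 299 = 2√(17094); squaring, (γ^2 - 299)^2 = 4·17094, i.e. γ^4 - 598γ^2 + 89401 - 68376 = 0, i.e. γ^4 - 598γ^2 + 21025 = 0. So γ is a root of x^4 - 598x^2 + 21025. This polynomial is irreducible over Q: it has no rational root (each ±√222 ± √77 is irrational), and any factorization into two quadratics over Q would force √(17094) ∈ Q (pairing opposite roots) or √222, √77 ∈ Q (other pairings), all impossible. Hence [Q(γ):Q] = 4 = [Q(√222, √77):Q], so Q(γ) = Q(√222, √77).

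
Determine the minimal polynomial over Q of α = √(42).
m_α(x) = x^2 - 42

α satisfies α^2 - 42 = 0, so x^2 - 42 annihilates α. Since d = 42 is squarefree and ≠ 1, it is not a perfect square in Q, so x^2 - 42 has no rational root and is therefore irreducible over Q (a degree-2 polynomial over a field is irreducible iff it has no root). Hence m_α(x) = x^2 - 42.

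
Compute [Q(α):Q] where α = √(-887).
[Q(α):Q] = 2

[Q(α):Q] equals the degree of the minimal polynomial of α. Here α^2 = -887 and x^2 + 887 is irreducible (d = -887 is squarefree, ≠ 1, hence not a square), so deg(m_α) = 2. Thus [Q(α):Q] = 2.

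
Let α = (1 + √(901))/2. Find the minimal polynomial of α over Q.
m_α(x) = x^2 - x - 225

From 2α - 1 = √(901), squaring gives (2α - 1)^2 = 901, i.e. 4α^2 - 4α + 1 = 901, so α^2 - α + (1 - 901)/4 = 0. Since 901 ≡ 1 (mod 4), (1 - 901)/4 = -225 ∈ Z. The polynomial x^2 - x - 225 has discriminant 1 - 4·(-225) = 901, which is not a perfect square in Q (d = 901 is squarefree and ≠ 1), so x^2 - x - 225 is irreducible over Q. It is the minimal polynomial of α.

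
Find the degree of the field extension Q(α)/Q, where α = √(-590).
[Q(α):Q] = 2

[Q(α):Q] equals the degree of the minimal polynomial of α. Here α^2 = -590 and x^2 + 590 is irreducible (d = -590 is squarefree, ≠ 1, hence not a square), so deg(m_α) = 2. Thus [Q(α):Q] = 2.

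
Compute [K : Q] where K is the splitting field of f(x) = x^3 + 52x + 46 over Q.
[K : Q] = 6

By the rational root test, any rational root of the monic integer polynomial f(x) = x^3 + 52x + 46 must be an integer dividing the constant term 46, i.e. one of ±{1, 2, 23, 46}. Evaluating: f(1) = 99, f(-1) = -7, f(2) = 158, f(-2) = -66, f(23) = 13409, f(-23) = -13317, f(46) = 99774, f(-46) = -99682; none is 0, so f has no rational root and is therefore irreducible over Q (a cubic with no linear factor over a field is irreducible). For an irreducible cubic, the Galois group is A_3 or S_3 according as the discriminant disc(f) = -4a^3 - 27b^2 = -4·(52)^3 - 27·(46)^2 = -619564 is or is not a square in Q. Here disc(f) = -619564 is not a perfect square in Q, so the Galois group of f over Q is not contained in A_3 and must be all of S_3. The splitting field has degree |S_3| = 6 over Q, so [K : Q] = 6.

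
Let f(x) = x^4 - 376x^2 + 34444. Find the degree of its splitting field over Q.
[K : Q] = 4

Solving the quadratic in x^2: x^2 = (376 ± √(376^2 - 4·34444))/2 = (376 ± √3600)/2 = (376 ± 60)/2, giving x^2 = 218 or x^2 = 158. So f(x) = (x^2 - 218)(x^2 - 158) and the roots of f are ±√218, ±√158. Hence the splitting field is K = Q(√218, √158). Since 218 and 158 are distinct squarefree integers > 1, their product 34444 is not a perfect square, so √158 ∉ Q(√218). By the tower law [K:Q] = [Q(√218,√158):Q(√218)] · [Q(√218):Q] = 2 · 2 = 4.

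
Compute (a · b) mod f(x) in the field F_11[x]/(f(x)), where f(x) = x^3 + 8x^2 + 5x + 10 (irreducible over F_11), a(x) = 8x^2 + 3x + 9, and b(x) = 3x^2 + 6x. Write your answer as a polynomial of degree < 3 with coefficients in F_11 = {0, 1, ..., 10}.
a · b ≡ 4x^2 + 5x + 8 (mod f(x))

Multiply in F_11[x]: a(x)·b(x) = (8x^2 + 3x + 9)·(3x^2 + 6x) = 2x^4 + 2x^3 + x^2 + 10x. This has degree ≥ 3, so divide by f(x) over F_11: 2x^4 + 2x^3 + x^2 + 10x = (2x + 8)·(x^3 + 8x^2 + 5x + 10) + (4x^2 + 5x + 8). Hence a·b ≡ 4x^2 + 5x + 8 (mod f). (F_11[x]/(f) is a field with 11^3 = 1331 elements since f is irreducible of degree 3.)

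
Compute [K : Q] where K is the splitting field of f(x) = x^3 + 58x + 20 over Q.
[K : Q] = 6

By the rational root test, any rational root of the monic integer polynomial f(x) = x^3 + 58x + 20 must be an integer dividing the constant term 20, i.e. one of ±{1, 2, 4, 5, 10, 20}. Evaluating: f(1) = 79, f(-1) = -39, f(2) = 144, f(-2) = -104, f(4) = 316, f(-4) = -276, f(5) = 435, f(-5) = -395, f(10) = 1600, f(-10) = -1560, f(20) = 9180, f(-20) = -9140; none is 0, so f has no rational root and is therefore irreducible over Q (a cubic with no linear factor over a field is irreducible). For an irreducible cubic, the Galois group is A_3 or S_3 according as the discriminant disc(f) = -4a^3 - 27b^2 = -4·(58)^3 - 27·(20)^2 = -791248 is or is not a square in Q. Here disc(f) = -791248 is not a perfect square in Q, so the Galois group of f over Q is not contained in A_3 and must be all of S_3. The splitting field has degree |S_3| = 6 over Q, so [K : Q] = 6.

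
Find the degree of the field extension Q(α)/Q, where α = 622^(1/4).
[Q(α):Q] = 4

α is a root of x^4 - 622. By Eisenstein's criterion at the prime p = 2 (which divides the constant term 622 but p^2 = 4 does not, since 622 is squarefree), x^4 - 622 is irreducible over Q. Hence [Q(α):Q] = 4.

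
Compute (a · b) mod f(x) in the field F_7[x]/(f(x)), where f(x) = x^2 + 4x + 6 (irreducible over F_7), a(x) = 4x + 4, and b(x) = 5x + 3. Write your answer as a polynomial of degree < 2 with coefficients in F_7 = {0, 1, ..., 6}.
a · b ≡ x + 4 (mod f(x))

Multiply in F_7[x]: a(x)·b(x) = (4x + 4)·(5x + 3) = 6x^2 + 4x + 5. This has degree ≥ 2, so divide by f(x) over F_7: 6x^2 + 4x + 5 = (6)·(x^2 + 4x + 6) + (x + 4). Hence a·b ≡ x + 4 (mod f). (F_7[x]/(f) is a field with 7^2 = 49 elements since f is irreducible of degree 2.)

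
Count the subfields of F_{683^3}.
F_{683^3} has 2 subfields

The subfields of F_{p^n} are exactly the fields F_{p^d} for d | n (each is the fixed field of the unique index-d subgroup of Gal(F_{p^n}/F_p) ≅ Z/nZ). The divisors of n = 3 are {1, 3}, giving 2 subfields: F_{683^1}, F_{683^3}.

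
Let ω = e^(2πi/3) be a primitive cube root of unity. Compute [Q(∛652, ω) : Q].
[Q(∛652, ω) : Q] = 6

[Q(∛652):Q] = 3 (min poly x^3 - 652, irreducible since 652 is not a perfect cube). [Q(ω):Q] = 2 (min poly x^2 + x + 1). Since Q(∛652) ⊂ R and ω ∉ R, we have ω ∉ Q(∛652), so x^2 + x + 1 remains irreducible over Q(∛652) and [Q(∛652, ω) : Q(∛652)] = 2. By the tower law, [Q(∛652, ω) : Q] = 3 · 2 = 6. (In fact Q(∛652, ω) is the splitting field of x^3 - 652 over Q.)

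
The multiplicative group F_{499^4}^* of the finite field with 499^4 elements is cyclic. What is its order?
|F_{499^4}^*| = 62001498000

F_{499^4} has 499^4 = 62001498001 elements; its multiplicative group consists of all nonzero elements, so |F_{499^4}^*| = 62001498001 - 1 = 62001498000. (It is cyclic since any finite subgroup of the multiplicative group of a field is cyclic.)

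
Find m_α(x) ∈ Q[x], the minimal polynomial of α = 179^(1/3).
m_α(x) = x^3 - 179

α satisfies α^3 = 179, so x^3 - 179 annihilates α. By the rational root test, a rational root p/q (in lowest terms) of x^3 - 179 would satisfy p^3 = 179 q^3, forcing q = 1 and p^3 = 179; but 179 is not a perfect cube, contradiction. A monic cubic over Q with no rational root is irreducible (any nontrivial factorization would include a linear factor). Hence x^3 - 179 is the minimal polynomial of α, and in particular [Q(α):Q] = 3.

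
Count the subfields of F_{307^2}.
F_{307^2} has 2 subfields

The subfields of F_{p^n} are exactly the fields F_{p^d} for d | n (each is the fixed field of the unique index-d subgroup of Gal(F_{p^n}/F_p) ≅ Z/nZ). The divisors of n = 2 are {1, 2}, giving 2 subfields: F_{307^1}, F_{307^2}.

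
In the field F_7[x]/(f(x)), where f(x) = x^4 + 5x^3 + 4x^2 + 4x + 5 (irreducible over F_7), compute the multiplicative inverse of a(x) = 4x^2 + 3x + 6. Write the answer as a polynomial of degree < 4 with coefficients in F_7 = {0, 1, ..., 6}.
a(x)^(-1) ≡ 5x^2 + 2x + 4 (mod f(x))

Since f is irreducible over F_7, F_7[x]/(f) is a field and a(x) ≠ 0 has an inverse. Apply the extended Euclidean algorithm to f(x) and a(x) in F_7[x]: f(x) = (2x^2 + 5x + 3)·a(x) + (1). The last nonzero remainder is the constant 1 = gcd(f, a) in F_7. Back-substituting through the division chain expresses 1 = s(x)·a(x) + t(x)·f(x) with s(x) ≡ 5x^2 + 2x + 4 (mod f), so a(x)^(-1) ≡ s(x) = 5x^2 + 2x + 4 (mod f). Check: (4x^2 + 3x + 6)·(5x^2 + 2x + 4) = 6x^4 + 2x^3 + 3x^2 + 3x + 3 ≡ 1 (mod x^4 + 5x^3 + 4x^2 + 4x + 5).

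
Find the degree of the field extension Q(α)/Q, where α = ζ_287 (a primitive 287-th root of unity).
[Q(α):Q] = 240

The minimal polynomial of ζ_287 over Q is the 287-th cyclotomic polynomial Φ_287(x), which is irreducible over Q and has degree φ(287) = 240. Hence [Q(α):Q] = φ(287) = 240.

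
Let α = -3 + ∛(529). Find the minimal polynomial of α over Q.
m_α(x) = x^3 + 9x^2 + 27x - 502

Set β = α + 3 = ∛(529), so β^3 = 529. Then (α + 3)^3 - 529 = 0, i.e. α is a root of g(x) = (x + 3)^3 - 529 = x^3 + 9x^2 + 27x - 502. Since g(x) = h(x + 3) where h(x) = x^3 - 529, and h is irreducible over Q (because 529 is not a perfect cube, so h has no rational root, and a monic cubic with no rational root is irreducible), g is also irreducible (irreducibility is preserved under the substitution x → x + 3). Hence m_α(x) = x^3 + 9x^2 + 27x - 502.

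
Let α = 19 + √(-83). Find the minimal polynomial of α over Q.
m_α(x) = x^2 - 38x + 444

From α - 19 = √(-83), squaring gives (α - 19)^2 = -83, i.e. α^2 - 38α + 361 = -83, so α^2 - 38α + 444 = 0. The discriminant of x^2 - 38x + 444 is (-38)^2 - 4·(444) = 1444 - 1776 = -332, and 4·(-83) is not a perfect square in Q since -83 is squarefree and ≠ 1. Hence x^2 - 38x + 444 is irreducible over Q and is the minimal polynomial of α.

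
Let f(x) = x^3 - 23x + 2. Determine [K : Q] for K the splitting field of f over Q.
[K : Q] = 6

By the rational root test, any rational root of the monic integer polynomial f(x) = x^3 - 23x + 2 must be an integer dividing the constant term 2, i.e. one of ±{1, 2}. Evaluating: f(1) = -20, f(-1) = 24, f(2) = -36, f(-2) = 40; none is 0, so f has no rational root and is therefore irreducible over Q (a cubic with no linear factor over a field is irreducible). For an irreducible cubic, the Galois group is A_3 or S_3 according as the discriminant disc(f) = -4a^3 - 27b^2 = -4·(-23)^3 - 27·(2)^2 = 48560 is or is not a square in Q. Here disc(f) = 48560 is not a perfect square in Q, so the Galois group of f over Q is not contained in A_3 and must be all of S_3. The splitting field has degree |S_3| = 6 over Q, so [K : Q] = 6.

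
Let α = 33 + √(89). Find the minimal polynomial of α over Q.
m_α(x) = x^2 - 66x + 1000

From α - 33 = √(89), squaring gives (α - 33)^2 = 89, i.e. α^2 - 66α + 1089 = 89, so α^2 - 66α + 1000 = 0. The discriminant of x^2 - 66x + 1000 is (-66)^2 - 4·(1000) = 4356 - 4000 = 356, and 4·(89) is not a perfect square in Q since 89 is squarefree and ≠ 1. Hence x^2 - 66x + 1000 is irreducible over Q and is the minimal polynomial of α.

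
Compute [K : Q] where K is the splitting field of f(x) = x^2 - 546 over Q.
[K : Q] = 2

f(x) = x^2 - 546 factors as (x - √546)(x + √546). The splitting field is K = Q(√546). Since 546 is squarefree and > 1, it is not a perfect square, so x^2 - 546 is irreducible over Q and [Q(√546) : Q] = 2. Hence [K : Q] = 2.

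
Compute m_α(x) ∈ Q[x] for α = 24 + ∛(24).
m_α(x) = x^3 - 72x^2 + 1728x - 13848

Set β = α - 24 = ∛(24), so β^3 = 24. Then (α - 24)^3 - 24 = 0, i.e. α is a root of g(x) = (x - 24)^3 - 24 = x^3 - 72x^2 + 1728x - 13848. Since g(x) = h(x - 24) where h(x) = x^3 - 24, and h is irreducible over Q (because 24 is not a perfect cube, so h has no rational root, and a monic cubic with no rational root is irreducible), g is also irreducible (irreducibility is preserved under the substitution x → x - 24). Hence m_α(x) = x^3 - 72x^2 + 1728x - 13848.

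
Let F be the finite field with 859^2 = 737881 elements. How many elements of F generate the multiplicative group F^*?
There are φ(737880) = 161280 primitive elements

F_q^* is cyclic of order q - 1 = 737880. A cyclic group of order m has exactly φ(m) generators. Here m = 737880 = 2^3 · 3 · 5 · 11 · 13 · 43, so the number of primitive elements is φ(737880) = 161280.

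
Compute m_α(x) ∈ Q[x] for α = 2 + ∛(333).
m_α(x) = x^3 - 6x^2 + 12x - 341

Set β = α - 2 = ∛(333), so β^3 = 333. Then (α - 2)^3 - 333 = 0, i.e. α is a root of g(x) = (x - 2)^3 - 333 = x^3 - 6x^2 + 12x - 341. Since g(x) = h(x - 2) where h(x) = x^3 - 333, and h is irreducible over Q (because 333 is not a perfect cube, so h has no rational root, and a monic cubic with no rational root is irreducible), g is also irreducible (irreducibility is preserved under the substitution x → x - 2). Hence m_α(x) = x^3 - 6x^2 + 12x - 341.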